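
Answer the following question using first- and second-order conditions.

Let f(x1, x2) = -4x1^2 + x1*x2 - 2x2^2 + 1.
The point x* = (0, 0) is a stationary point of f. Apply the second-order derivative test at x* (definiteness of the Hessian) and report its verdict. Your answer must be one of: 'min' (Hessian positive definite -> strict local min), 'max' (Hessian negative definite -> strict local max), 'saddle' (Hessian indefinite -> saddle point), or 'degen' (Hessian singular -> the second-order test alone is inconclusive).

Compute the Hessian H = grad^2 f:
  H = [[-8, 1], [1, -4]]
Verify stationarity: grad f(x*) = H x* + g = (0, 0).
Eigenvalues of H: -8.2361, -3.7639.
Both eigenvalues < 0, so H is negative definite -> x* is a strict local max.

max


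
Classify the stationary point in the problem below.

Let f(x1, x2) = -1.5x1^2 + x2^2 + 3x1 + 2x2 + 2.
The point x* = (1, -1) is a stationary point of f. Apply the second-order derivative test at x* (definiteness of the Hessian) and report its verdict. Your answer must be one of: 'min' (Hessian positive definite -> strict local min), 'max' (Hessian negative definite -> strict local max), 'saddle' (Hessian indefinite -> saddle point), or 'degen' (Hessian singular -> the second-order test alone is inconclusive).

Compute the Hessian H = grad^2 f:
  H = [[-3, 0], [0, 2]]
Verify stationarity: grad f(x*) = H x* + g = (0, 0).
Eigenvalues of H: -3, 2.
Eigenvalues have mixed signs, so H is indefinite -> x* is a saddle point.

saddle


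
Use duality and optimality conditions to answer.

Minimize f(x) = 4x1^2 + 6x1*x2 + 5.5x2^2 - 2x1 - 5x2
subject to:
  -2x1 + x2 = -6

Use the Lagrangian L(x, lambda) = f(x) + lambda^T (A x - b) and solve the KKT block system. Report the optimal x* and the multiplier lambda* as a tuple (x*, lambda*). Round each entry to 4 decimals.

Form the Lagrangian:
  L(x, lambda) = (1/2) x^T Q x + c^T x + lambda^T (A x - b)
Stationarity (grad_x L = 0): Q x + c + A^T lambda = 0.
Primal feasibility: A x = b.

This gives the KKT block system:
  [ Q   A^T ] [ x     ]   [-c ]
  [ A    0  ] [ lambda ] = [ b ]

Solving the linear system:
  x*      = (2.3684, -1.2632)
  lambda* = (4.6842)
  f(x*)   = 14.8421

x* = (2.3684, -1.2632), lambda* = (4.6842)


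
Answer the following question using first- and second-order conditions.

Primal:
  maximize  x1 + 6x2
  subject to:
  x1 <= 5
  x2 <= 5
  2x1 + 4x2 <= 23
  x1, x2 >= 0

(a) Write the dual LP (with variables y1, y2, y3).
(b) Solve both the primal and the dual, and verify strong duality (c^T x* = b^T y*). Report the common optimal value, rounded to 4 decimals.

The standard primal-dual pair for 'max c^T x s.t. A x <= b, x >= 0' is:
  Dual:  min b^T y  s.t.  A^T y >= c,  y >= 0.

So the dual LP is:
  minimize  5y1 + 5y2 + 23y3
  subject to:
    y1 + 2y3 >= 1
    y2 + 4y3 >= 6
    y1, y2, y3 >= 0

Solving the primal: x* = (1.5, 5).
  primal value c^T x* = 31.5.
Solving the dual: y* = (0, 4, 0.5).
  dual value b^T y* = 31.5.
Strong duality: c^T x* = b^T y*. Confirmed.

31.5


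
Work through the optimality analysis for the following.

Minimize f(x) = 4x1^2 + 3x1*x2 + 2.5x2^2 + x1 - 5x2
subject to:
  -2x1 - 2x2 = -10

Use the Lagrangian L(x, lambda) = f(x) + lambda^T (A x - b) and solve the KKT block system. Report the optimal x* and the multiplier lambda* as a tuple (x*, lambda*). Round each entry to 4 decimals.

Form the Lagrangian:
  L(x, lambda) = (1/2) x^T Q x + c^T x + lambda^T (A x - b)
Stationarity (grad_x L = 0): Q x + c + A^T lambda = 0.
Primal feasibility: A x = b.

This gives the KKT block system:
  [ Q   A^T ] [ x     ]   [-c ]
  [ A    0  ] [ lambda ] = [ b ]

Solving the linear system:
  x*      = (0.5714, 4.4286)
  lambda* = (9.4286)
  f(x*)   = 36.3571

x* = (0.5714, 4.4286), lambda* = (9.4286)


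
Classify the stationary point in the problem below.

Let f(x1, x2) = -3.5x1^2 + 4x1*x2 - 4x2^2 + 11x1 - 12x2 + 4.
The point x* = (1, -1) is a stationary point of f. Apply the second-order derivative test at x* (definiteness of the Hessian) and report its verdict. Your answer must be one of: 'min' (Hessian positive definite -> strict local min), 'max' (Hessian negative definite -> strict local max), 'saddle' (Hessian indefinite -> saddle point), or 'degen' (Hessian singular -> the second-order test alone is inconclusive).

Compute the Hessian H = grad^2 f:
  H = [[-7, 4], [4, -8]]
Verify stationarity: grad f(x*) = H x* + g = (0, 0).
Eigenvalues of H: -11.5311, -3.4689.
Both eigenvalues < 0, so H is negative definite -> x* is a strict local max.

max


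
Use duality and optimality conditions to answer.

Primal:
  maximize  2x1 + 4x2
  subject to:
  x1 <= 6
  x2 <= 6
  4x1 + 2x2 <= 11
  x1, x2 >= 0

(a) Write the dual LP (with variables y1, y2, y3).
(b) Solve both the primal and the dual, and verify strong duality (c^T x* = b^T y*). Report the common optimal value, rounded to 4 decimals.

The standard primal-dual pair for 'max c^T x s.t. A x <= b, x >= 0' is:
  Dual:  min b^T y  s.t.  A^T y >= c,  y >= 0.

So the dual LP is:
  minimize  6y1 + 6y2 + 11y3
  subject to:
    y1 + 4y3 >= 2
    y2 + 2y3 >= 4
    y1, y2, y3 >= 0

Solving the primal: x* = (0, 5.5).
  primal value c^T x* = 22.
Solving the dual: y* = (0, 0, 2).
  dual value b^T y* = 22.
Strong duality: c^T x* = b^T y*. Confirmed.

22


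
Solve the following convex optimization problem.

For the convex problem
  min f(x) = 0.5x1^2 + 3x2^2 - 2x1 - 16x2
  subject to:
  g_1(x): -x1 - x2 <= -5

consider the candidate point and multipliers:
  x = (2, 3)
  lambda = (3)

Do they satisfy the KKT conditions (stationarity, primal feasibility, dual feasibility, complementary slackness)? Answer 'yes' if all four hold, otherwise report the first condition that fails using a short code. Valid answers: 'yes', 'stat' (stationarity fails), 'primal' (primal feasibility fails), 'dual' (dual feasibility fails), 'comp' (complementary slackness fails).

Gradient of f: grad f(x) = Q x + c = (0, 2)
Constraint values g_i(x) = a_i^T x - b_i:
  g_1((2, 3)) = 0
Stationarity residual: grad f(x) + sum_i lambda_i a_i = (-3, -1)
  -> stationarity FAILS
Primal feasibility (all g_i <= 0): OK
Dual feasibility (all lambda_i >= 0): OK
Complementary slackness (lambda_i * g_i(x) = 0 for all i): OK

Verdict: the first failing condition is stationarity -> stat.

stat


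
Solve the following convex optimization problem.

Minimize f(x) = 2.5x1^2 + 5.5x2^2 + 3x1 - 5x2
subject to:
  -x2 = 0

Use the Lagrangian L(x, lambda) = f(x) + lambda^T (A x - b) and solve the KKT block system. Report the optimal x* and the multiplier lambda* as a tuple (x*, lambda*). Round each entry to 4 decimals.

Form the Lagrangian:
  L(x, lambda) = (1/2) x^T Q x + c^T x + lambda^T (A x - b)
Stationarity (grad_x L = 0): Q x + c + A^T lambda = 0.
Primal feasibility: A x = b.

This gives the KKT block system:
  [ Q   A^T ] [ x     ]   [-c ]
  [ A    0  ] [ lambda ] = [ b ]

Solving the linear system:
  x*      = (-0.6, 0)
  lambda* = (-5)
  f(x*)   = -0.9

x* = (-0.6, 0), lambda* = (-5)


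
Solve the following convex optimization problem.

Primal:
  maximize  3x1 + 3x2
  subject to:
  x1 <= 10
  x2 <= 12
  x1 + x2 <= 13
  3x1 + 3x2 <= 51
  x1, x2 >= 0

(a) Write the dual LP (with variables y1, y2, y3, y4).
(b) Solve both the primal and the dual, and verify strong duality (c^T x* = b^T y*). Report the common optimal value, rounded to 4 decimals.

The standard primal-dual pair for 'max c^T x s.t. A x <= b, x >= 0' is:
  Dual:  min b^T y  s.t.  A^T y >= c,  y >= 0.

So the dual LP is:
  minimize  10y1 + 12y2 + 13y3 + 51y4
  subject to:
    y1 + y3 + 3y4 >= 3
    y2 + y3 + 3y4 >= 3
    y1, y2, y3, y4 >= 0

Solving the primal: x* = (1, 12).
  primal value c^T x* = 39.
Solving the dual: y* = (0, 0, 3, 0).
  dual value b^T y* = 39.
Strong duality: c^T x* = b^T y*. Confirmed.

39


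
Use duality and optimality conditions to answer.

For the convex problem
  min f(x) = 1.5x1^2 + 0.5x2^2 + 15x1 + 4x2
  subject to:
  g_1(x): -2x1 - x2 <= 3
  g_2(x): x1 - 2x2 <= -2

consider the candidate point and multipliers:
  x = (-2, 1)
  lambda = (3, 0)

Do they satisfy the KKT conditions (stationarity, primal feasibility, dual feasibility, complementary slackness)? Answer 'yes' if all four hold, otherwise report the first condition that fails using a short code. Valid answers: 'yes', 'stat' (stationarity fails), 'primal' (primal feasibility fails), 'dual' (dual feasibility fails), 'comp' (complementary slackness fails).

Gradient of f: grad f(x) = Q x + c = (9, 5)
Constraint values g_i(x) = a_i^T x - b_i:
  g_1((-2, 1)) = 0
  g_2((-2, 1)) = -2
Stationarity residual: grad f(x) + sum_i lambda_i a_i = (3, 2)
  -> stationarity FAILS
Primal feasibility (all g_i <= 0): OK
Dual feasibility (all lambda_i >= 0): OK
Complementary slackness (lambda_i * g_i(x) = 0 for all i): OK

Verdict: the first failing condition is stationarity -> stat.

stat


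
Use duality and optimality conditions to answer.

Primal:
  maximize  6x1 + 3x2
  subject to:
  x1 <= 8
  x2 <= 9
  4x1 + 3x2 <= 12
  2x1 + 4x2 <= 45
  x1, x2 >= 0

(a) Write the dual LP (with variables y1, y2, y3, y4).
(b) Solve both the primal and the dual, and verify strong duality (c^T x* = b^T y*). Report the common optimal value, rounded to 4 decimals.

The standard primal-dual pair for 'max c^T x s.t. A x <= b, x >= 0' is:
  Dual:  min b^T y  s.t.  A^T y >= c,  y >= 0.

So the dual LP is:
  minimize  8y1 + 9y2 + 12y3 + 45y4
  subject to:
    y1 + 4y3 + 2y4 >= 6
    y2 + 3y3 + 4y4 >= 3
    y1, y2, y3, y4 >= 0

Solving the primal: x* = (3, 0).
  primal value c^T x* = 18.
Solving the dual: y* = (0, 0, 1.5, 0).
  dual value b^T y* = 18.
Strong duality: c^T x* = b^T y*. Confirmed.

18


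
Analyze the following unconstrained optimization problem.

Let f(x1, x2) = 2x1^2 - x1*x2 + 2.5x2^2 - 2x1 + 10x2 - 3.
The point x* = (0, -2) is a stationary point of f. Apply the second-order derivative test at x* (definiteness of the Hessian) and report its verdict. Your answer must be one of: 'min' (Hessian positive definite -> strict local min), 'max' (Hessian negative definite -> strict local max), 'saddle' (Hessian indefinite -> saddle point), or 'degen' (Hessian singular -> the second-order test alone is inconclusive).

Compute the Hessian H = grad^2 f:
  H = [[4, -1], [-1, 5]]
Verify stationarity: grad f(x*) = H x* + g = (0, 0).
Eigenvalues of H: 3.382, 5.618.
Both eigenvalues > 0, so H is positive definite -> x* is a strict local min.

min


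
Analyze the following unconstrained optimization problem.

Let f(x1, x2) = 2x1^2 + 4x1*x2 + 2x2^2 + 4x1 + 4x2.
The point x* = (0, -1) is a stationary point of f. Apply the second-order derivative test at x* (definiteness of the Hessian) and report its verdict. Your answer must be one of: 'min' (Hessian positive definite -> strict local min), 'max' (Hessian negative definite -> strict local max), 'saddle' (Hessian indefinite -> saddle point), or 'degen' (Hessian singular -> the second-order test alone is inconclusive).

Compute the Hessian H = grad^2 f:
  H = [[4, 4], [4, 4]]
Verify stationarity: grad f(x*) = H x* + g = (0, 0).
Eigenvalues of H: 0, 8.
H has a zero eigenvalue (singular; positive semidefinite but not definite), so H is neither positive definite, negative definite, nor indefinite. The second-order test alone is inconclusive -> degen.
(Indeed, f is constant along the null direction of H through x*, so x* is not a strict local extremum.)

degen


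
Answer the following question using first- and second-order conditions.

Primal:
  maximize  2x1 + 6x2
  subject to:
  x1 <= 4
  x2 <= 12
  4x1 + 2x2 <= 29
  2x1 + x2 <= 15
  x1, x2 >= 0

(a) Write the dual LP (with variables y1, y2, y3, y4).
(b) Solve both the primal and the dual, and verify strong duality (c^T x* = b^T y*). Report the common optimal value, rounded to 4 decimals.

The standard primal-dual pair for 'max c^T x s.t. A x <= b, x >= 0' is:
  Dual:  min b^T y  s.t.  A^T y >= c,  y >= 0.

So the dual LP is:
  minimize  4y1 + 12y2 + 29y3 + 15y4
  subject to:
    y1 + 4y3 + 2y4 >= 2
    y2 + 2y3 + y4 >= 6
    y1, y2, y3, y4 >= 0

Solving the primal: x* = (1.25, 12).
  primal value c^T x* = 74.5.
Solving the dual: y* = (0, 5, 0.5, 0).
  dual value b^T y* = 74.5.
Strong duality: c^T x* = b^T y*. Confirmed.

74.5


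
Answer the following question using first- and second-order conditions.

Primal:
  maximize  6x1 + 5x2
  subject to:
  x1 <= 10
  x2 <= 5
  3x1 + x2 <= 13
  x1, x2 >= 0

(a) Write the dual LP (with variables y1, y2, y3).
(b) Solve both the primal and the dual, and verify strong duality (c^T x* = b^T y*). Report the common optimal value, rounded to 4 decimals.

The standard primal-dual pair for 'max c^T x s.t. A x <= b, x >= 0' is:
  Dual:  min b^T y  s.t.  A^T y >= c,  y >= 0.

So the dual LP is:
  minimize  10y1 + 5y2 + 13y3
  subject to:
    y1 + 3y3 >= 6
    y2 + y3 >= 5
    y1, y2, y3 >= 0

Solving the primal: x* = (2.6667, 5).
  primal value c^T x* = 41.
Solving the dual: y* = (0, 3, 2).
  dual value b^T y* = 41.
Strong duality: c^T x* = b^T y*. Confirmed.

41


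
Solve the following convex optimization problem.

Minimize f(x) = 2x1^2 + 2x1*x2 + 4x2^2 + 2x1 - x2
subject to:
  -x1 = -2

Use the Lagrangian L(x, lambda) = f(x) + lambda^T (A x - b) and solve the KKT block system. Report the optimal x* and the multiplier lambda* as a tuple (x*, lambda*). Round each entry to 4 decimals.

Form the Lagrangian:
  L(x, lambda) = (1/2) x^T Q x + c^T x + lambda^T (A x - b)
Stationarity (grad_x L = 0): Q x + c + A^T lambda = 0.
Primal feasibility: A x = b.

This gives the KKT block system:
  [ Q   A^T ] [ x     ]   [-c ]
  [ A    0  ] [ lambda ] = [ b ]

Solving the linear system:
  x*      = (2, -0.375)
  lambda* = (9.25)
  f(x*)   = 11.4375

x* = (2, -0.375), lambda* = (9.25)


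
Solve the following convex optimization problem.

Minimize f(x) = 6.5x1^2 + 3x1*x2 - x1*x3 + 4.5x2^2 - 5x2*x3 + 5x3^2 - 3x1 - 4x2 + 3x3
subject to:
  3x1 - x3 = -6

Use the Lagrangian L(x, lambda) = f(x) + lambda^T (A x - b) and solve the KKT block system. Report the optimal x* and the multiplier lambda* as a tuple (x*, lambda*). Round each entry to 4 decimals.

Form the Lagrangian:
  L(x, lambda) = (1/2) x^T Q x + c^T x + lambda^T (A x - b)
Stationarity (grad_x L = 0): Q x + c + A^T lambda = 0.
Primal feasibility: A x = b.

This gives the KKT block system:
  [ Q   A^T ] [ x     ]   [-c ]
  [ A    0  ] [ lambda ] = [ b ]

Solving the linear system:
  x*      = (-1.6626, 1.561, 1.0123)
  lambda* = (6.9808)
  f(x*)   = 21.8326

x* = (-1.6626, 1.561, 1.0123), lambda* = (6.9808)


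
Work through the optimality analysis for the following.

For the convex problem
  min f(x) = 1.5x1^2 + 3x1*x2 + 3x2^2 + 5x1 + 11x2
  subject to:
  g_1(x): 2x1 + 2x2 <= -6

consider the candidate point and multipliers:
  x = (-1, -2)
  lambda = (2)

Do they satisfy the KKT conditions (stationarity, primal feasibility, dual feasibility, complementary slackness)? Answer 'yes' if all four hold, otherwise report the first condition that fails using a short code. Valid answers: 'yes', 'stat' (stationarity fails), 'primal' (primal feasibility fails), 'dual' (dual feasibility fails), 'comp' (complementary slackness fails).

Gradient of f: grad f(x) = Q x + c = (-4, -4)
Constraint values g_i(x) = a_i^T x - b_i:
  g_1((-1, -2)) = 0
Stationarity residual: grad f(x) + sum_i lambda_i a_i = (0, 0)
  -> stationarity OK
Primal feasibility (all g_i <= 0): OK
Dual feasibility (all lambda_i >= 0): OK
Complementary slackness (lambda_i * g_i(x) = 0 for all i): OK

Verdict: yes, KKT holds.

yes


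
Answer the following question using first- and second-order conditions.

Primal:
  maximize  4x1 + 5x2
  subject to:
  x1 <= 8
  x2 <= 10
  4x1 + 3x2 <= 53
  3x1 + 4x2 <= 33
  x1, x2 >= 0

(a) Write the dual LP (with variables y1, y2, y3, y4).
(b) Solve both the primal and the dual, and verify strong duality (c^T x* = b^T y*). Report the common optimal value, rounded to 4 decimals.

The standard primal-dual pair for 'max c^T x s.t. A x <= b, x >= 0' is:
  Dual:  min b^T y  s.t.  A^T y >= c,  y >= 0.

So the dual LP is:
  minimize  8y1 + 10y2 + 53y3 + 33y4
  subject to:
    y1 + 4y3 + 3y4 >= 4
    y2 + 3y3 + 4y4 >= 5
    y1, y2, y3, y4 >= 0

Solving the primal: x* = (8, 2.25).
  primal value c^T x* = 43.25.
Solving the dual: y* = (0.25, 0, 0, 1.25).
  dual value b^T y* = 43.25.
Strong duality: c^T x* = b^T y*. Confirmed.

43.25


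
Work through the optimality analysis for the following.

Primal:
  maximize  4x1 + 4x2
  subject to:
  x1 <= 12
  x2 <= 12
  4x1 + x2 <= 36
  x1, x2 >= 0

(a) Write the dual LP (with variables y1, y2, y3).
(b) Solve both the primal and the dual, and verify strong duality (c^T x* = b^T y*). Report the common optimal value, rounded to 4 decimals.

The standard primal-dual pair for 'max c^T x s.t. A x <= b, x >= 0' is:
  Dual:  min b^T y  s.t.  A^T y >= c,  y >= 0.

So the dual LP is:
  minimize  12y1 + 12y2 + 36y3
  subject to:
    y1 + 4y3 >= 4
    y2 + y3 >= 4
    y1, y2, y3 >= 0

Solving the primal: x* = (6, 12).
  primal value c^T x* = 72.
Solving the dual: y* = (0, 3, 1).
  dual value b^T y* = 72.
Strong duality: c^T x* = b^T y*. Confirmed.

72


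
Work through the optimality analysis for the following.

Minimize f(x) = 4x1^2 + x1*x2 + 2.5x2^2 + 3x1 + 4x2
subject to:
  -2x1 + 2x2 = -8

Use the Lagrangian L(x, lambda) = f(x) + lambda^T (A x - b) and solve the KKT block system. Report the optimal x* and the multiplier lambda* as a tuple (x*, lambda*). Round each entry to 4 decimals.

Form the Lagrangian:
  L(x, lambda) = (1/2) x^T Q x + c^T x + lambda^T (A x - b)
Stationarity (grad_x L = 0): Q x + c + A^T lambda = 0.
Primal feasibility: A x = b.

This gives the KKT block system:
  [ Q   A^T ] [ x     ]   [-c ]
  [ A    0  ] [ lambda ] = [ b ]

Solving the linear system:
  x*      = (1.1333, -2.8667)
  lambda* = (4.6)
  f(x*)   = 14.3667

x* = (1.1333, -2.8667), lambda* = (4.6)


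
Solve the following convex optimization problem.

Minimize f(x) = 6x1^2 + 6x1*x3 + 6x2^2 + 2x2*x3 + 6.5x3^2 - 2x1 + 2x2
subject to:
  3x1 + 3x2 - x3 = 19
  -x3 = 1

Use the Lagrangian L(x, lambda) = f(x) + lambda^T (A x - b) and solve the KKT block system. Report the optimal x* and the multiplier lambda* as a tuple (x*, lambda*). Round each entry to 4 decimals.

Form the Lagrangian:
  L(x, lambda) = (1/2) x^T Q x + c^T x + lambda^T (A x - b)
Stationarity (grad_x L = 0): Q x + c + A^T lambda = 0.
Primal feasibility: A x = b.

This gives the KKT block system:
  [ Q   A^T ] [ x     ]   [-c ]
  [ A    0  ] [ lambda ] = [ b ]

Solving the linear system:
  x*      = (3.3333, 2.6667, -1)
  lambda* = (-10.6667, 23)
  f(x*)   = 89.1667

x* = (3.3333, 2.6667, -1), lambda* = (-10.6667, 23)


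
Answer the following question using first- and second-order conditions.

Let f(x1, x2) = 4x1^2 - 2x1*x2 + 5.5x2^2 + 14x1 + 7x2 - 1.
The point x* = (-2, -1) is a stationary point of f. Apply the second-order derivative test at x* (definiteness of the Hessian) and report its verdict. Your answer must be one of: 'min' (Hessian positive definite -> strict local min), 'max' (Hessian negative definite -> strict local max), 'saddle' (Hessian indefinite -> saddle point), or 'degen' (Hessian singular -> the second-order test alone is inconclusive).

Compute the Hessian H = grad^2 f:
  H = [[8, -2], [-2, 11]]
Verify stationarity: grad f(x*) = H x* + g = (0, 0).
Eigenvalues of H: 7, 12.
Both eigenvalues > 0, so H is positive definite -> x* is a strict local min.

min


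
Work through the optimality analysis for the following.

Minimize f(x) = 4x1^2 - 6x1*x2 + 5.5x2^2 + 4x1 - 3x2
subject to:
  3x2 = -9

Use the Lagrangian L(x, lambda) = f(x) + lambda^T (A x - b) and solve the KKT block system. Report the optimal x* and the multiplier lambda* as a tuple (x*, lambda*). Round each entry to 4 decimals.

Form the Lagrangian:
  L(x, lambda) = (1/2) x^T Q x + c^T x + lambda^T (A x - b)
Stationarity (grad_x L = 0): Q x + c + A^T lambda = 0.
Primal feasibility: A x = b.

This gives the KKT block system:
  [ Q   A^T ] [ x     ]   [-c ]
  [ A    0  ] [ lambda ] = [ b ]

Solving the linear system:
  x*      = (-2.75, -3)
  lambda* = (6.5)
  f(x*)   = 28.25

x* = (-2.75, -3), lambda* = (6.5)


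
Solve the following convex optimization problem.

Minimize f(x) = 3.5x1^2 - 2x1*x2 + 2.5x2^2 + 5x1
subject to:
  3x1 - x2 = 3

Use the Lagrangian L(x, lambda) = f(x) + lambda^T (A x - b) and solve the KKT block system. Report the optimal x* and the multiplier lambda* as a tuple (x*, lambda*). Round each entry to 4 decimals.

Form the Lagrangian:
  L(x, lambda) = (1/2) x^T Q x + c^T x + lambda^T (A x - b)
Stationarity (grad_x L = 0): Q x + c + A^T lambda = 0.
Primal feasibility: A x = b.

This gives the KKT block system:
  [ Q   A^T ] [ x     ]   [-c ]
  [ A    0  ] [ lambda ] = [ b ]

Solving the linear system:
  x*      = (0.85, -0.45)
  lambda* = (-3.95)
  f(x*)   = 8.05

x* = (0.85, -0.45), lambda* = (-3.95)


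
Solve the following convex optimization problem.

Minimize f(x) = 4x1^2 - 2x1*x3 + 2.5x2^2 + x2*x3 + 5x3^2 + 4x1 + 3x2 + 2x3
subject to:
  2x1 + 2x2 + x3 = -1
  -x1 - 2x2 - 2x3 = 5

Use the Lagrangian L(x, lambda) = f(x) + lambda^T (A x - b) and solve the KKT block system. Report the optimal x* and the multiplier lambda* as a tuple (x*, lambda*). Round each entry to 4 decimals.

Form the Lagrangian:
  L(x, lambda) = (1/2) x^T Q x + c^T x + lambda^T (A x - b)
Stationarity (grad_x L = 0): Q x + c + A^T lambda = 0.
Primal feasibility: A x = b.

This gives the KKT block system:
  [ Q   A^T ] [ x     ]   [-c ]
  [ A    0  ] [ lambda ] = [ b ]

Solving the linear system:
  x*      = (1.5393, -0.809, -2.4607)
  lambda* = (-22.9888, -24.7416)
  f(x*)   = 49.764

x* = (1.5393, -0.809, -2.4607), lambda* = (-22.9888, -24.7416)


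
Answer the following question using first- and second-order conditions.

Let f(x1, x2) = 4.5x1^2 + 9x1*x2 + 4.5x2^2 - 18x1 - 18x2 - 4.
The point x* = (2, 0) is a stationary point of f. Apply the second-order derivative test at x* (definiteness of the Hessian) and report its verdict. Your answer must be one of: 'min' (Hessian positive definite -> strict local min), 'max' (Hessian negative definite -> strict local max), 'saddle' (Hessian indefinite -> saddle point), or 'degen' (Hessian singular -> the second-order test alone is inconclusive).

Compute the Hessian H = grad^2 f:
  H = [[9, 9], [9, 9]]
Verify stationarity: grad f(x*) = H x* + g = (0, 0).
Eigenvalues of H: 0, 18.
H has a zero eigenvalue (singular; positive semidefinite but not definite), so H is neither positive definite, negative definite, nor indefinite. The second-order test alone is inconclusive -> degen.
(Indeed, f is constant along the null direction of H through x*, so x* is not a strict local extremum.)

degen


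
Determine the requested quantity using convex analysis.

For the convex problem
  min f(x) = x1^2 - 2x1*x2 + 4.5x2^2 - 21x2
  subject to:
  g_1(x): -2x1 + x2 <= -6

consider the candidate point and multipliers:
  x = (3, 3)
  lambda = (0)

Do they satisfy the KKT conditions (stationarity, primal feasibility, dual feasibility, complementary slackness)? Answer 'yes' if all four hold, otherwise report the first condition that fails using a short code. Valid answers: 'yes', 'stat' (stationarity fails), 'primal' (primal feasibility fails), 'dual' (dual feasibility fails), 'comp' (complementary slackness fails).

Gradient of f: grad f(x) = Q x + c = (0, 0)
Constraint values g_i(x) = a_i^T x - b_i:
  g_1((3, 3)) = 3
Stationarity residual: grad f(x) + sum_i lambda_i a_i = (0, 0)
  -> stationarity OK
Primal feasibility (all g_i <= 0): FAILS
Dual feasibility (all lambda_i >= 0): OK
Complementary slackness (lambda_i * g_i(x) = 0 for all i): OK

Verdict: the first failing condition is primal_feasibility -> primal.

primal


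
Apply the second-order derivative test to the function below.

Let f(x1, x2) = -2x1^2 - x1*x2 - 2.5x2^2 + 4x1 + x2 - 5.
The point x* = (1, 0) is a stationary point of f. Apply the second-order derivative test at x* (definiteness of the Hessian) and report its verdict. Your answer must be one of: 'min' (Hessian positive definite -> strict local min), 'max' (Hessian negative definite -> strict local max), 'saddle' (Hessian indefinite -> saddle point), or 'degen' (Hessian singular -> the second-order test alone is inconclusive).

Compute the Hessian H = grad^2 f:
  H = [[-4, -1], [-1, -5]]
Verify stationarity: grad f(x*) = H x* + g = (0, 0).
Eigenvalues of H: -5.618, -3.382.
Both eigenvalues < 0, so H is negative definite -> x* is a strict local max.

max


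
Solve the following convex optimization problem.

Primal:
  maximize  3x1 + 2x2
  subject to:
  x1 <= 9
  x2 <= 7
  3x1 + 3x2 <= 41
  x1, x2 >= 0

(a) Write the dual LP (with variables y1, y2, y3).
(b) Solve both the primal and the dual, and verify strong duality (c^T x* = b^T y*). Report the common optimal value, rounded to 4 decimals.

The standard primal-dual pair for 'max c^T x s.t. A x <= b, x >= 0' is:
  Dual:  min b^T y  s.t.  A^T y >= c,  y >= 0.

So the dual LP is:
  minimize  9y1 + 7y2 + 41y3
  subject to:
    y1 + 3y3 >= 3
    y2 + 3y3 >= 2
    y1, y2, y3 >= 0

Solving the primal: x* = (9, 4.6667).
  primal value c^T x* = 36.3333.
Solving the dual: y* = (1, 0, 0.6667).
  dual value b^T y* = 36.3333.
Strong duality: c^T x* = b^T y*. Confirmed.

36.3333


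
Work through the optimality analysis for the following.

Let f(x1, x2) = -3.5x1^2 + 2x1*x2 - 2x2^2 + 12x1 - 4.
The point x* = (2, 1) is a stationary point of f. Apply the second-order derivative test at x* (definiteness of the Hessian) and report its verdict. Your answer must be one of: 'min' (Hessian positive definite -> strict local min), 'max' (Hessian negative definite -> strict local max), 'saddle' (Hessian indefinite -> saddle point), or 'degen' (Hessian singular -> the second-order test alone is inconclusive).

Compute the Hessian H = grad^2 f:
  H = [[-7, 2], [2, -4]]
Verify stationarity: grad f(x*) = H x* + g = (0, 0).
Eigenvalues of H: -8, -3.
Both eigenvalues < 0, so H is negative definite -> x* is a strict local max.

max


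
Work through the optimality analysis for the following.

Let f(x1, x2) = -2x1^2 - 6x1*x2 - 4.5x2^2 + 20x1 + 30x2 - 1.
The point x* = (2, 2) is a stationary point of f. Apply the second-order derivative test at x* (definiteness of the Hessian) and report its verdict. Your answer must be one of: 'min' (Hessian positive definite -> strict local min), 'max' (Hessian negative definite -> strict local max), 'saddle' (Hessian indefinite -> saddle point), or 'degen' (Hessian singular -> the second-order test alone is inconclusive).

Compute the Hessian H = grad^2 f:
  H = [[-4, -6], [-6, -9]]
Verify stationarity: grad f(x*) = H x* + g = (0, 0).
Eigenvalues of H: -13, 0.
H has a zero eigenvalue (singular; negative semidefinite but not definite), so H is neither positive definite, negative definite, nor indefinite. The second-order test alone is inconclusive -> degen.
(Indeed, f is constant along the null direction of H through x*, so x* is not a strict local extremum.)

degen


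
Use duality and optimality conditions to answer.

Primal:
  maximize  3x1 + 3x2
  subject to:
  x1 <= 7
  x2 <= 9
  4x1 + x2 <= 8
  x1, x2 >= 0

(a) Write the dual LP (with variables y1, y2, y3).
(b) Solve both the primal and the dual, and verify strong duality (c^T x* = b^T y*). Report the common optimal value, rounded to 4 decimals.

The standard primal-dual pair for 'max c^T x s.t. A x <= b, x >= 0' is:
  Dual:  min b^T y  s.t.  A^T y >= c,  y >= 0.

So the dual LP is:
  minimize  7y1 + 9y2 + 8y3
  subject to:
    y1 + 4y3 >= 3
    y2 + y3 >= 3
    y1, y2, y3 >= 0

Solving the primal: x* = (0, 8).
  primal value c^T x* = 24.
Solving the dual: y* = (0, 0, 3).
  dual value b^T y* = 24.
Strong duality: c^T x* = b^T y*. Confirmed.

24


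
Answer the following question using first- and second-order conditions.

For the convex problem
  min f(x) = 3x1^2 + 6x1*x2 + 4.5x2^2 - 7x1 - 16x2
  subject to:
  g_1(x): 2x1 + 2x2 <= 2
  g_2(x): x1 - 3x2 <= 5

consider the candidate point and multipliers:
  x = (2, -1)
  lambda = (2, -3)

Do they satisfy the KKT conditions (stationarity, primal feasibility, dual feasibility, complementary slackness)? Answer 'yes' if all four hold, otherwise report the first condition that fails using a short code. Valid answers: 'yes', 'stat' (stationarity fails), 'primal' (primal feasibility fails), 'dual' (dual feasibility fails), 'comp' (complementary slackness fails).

Gradient of f: grad f(x) = Q x + c = (-1, -13)
Constraint values g_i(x) = a_i^T x - b_i:
  g_1((2, -1)) = 0
  g_2((2, -1)) = 0
Stationarity residual: grad f(x) + sum_i lambda_i a_i = (0, 0)
  -> stationarity OK
Primal feasibility (all g_i <= 0): OK
Dual feasibility (all lambda_i >= 0): FAILS
Complementary slackness (lambda_i * g_i(x) = 0 for all i): OK

Verdict: the first failing condition is dual_feasibility -> dual.

dual


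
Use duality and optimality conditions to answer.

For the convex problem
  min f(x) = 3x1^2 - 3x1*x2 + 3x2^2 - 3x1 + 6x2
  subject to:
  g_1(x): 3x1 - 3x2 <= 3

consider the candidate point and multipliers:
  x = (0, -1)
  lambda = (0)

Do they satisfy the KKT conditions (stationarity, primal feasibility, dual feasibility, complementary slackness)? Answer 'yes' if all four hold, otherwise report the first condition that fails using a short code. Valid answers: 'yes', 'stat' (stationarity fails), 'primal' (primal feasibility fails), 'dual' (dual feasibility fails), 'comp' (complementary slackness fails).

Gradient of f: grad f(x) = Q x + c = (0, 0)
Constraint values g_i(x) = a_i^T x - b_i:
  g_1((0, -1)) = 0
Stationarity residual: grad f(x) + sum_i lambda_i a_i = (0, 0)
  -> stationarity OK
Primal feasibility (all g_i <= 0): OK
Dual feasibility (all lambda_i >= 0): OK
Complementary slackness (lambda_i * g_i(x) = 0 for all i): OK

Verdict: yes, KKT holds.

yes


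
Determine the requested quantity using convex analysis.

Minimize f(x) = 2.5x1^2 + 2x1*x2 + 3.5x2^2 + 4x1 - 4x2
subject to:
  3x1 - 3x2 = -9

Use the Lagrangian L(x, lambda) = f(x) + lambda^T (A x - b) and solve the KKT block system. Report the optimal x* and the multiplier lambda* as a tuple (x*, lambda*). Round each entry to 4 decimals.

Form the Lagrangian:
  L(x, lambda) = (1/2) x^T Q x + c^T x + lambda^T (A x - b)
Stationarity (grad_x L = 0): Q x + c + A^T lambda = 0.
Primal feasibility: A x = b.

This gives the KKT block system:
  [ Q   A^T ] [ x     ]   [-c ]
  [ A    0  ] [ lambda ] = [ b ]

Solving the linear system:
  x*      = (-1.6875, 1.3125)
  lambda* = (0.6042)
  f(x*)   = -3.2813

x* = (-1.6875, 1.3125), lambda* = (0.6042)


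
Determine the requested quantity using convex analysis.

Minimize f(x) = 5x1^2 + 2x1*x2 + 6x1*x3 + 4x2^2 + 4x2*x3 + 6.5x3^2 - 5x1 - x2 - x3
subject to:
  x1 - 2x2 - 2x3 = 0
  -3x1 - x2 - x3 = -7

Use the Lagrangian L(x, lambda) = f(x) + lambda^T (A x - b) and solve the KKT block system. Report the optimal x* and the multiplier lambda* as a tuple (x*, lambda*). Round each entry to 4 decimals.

Form the Lagrangian:
  L(x, lambda) = (1/2) x^T Q x + c^T x + lambda^T (A x - b)
Stationarity (grad_x L = 0): Q x + c + A^T lambda = 0.
Primal feasibility: A x = b.

This gives the KKT block system:
  [ Q   A^T ] [ x     ]   [-c ]
  [ A    0  ] [ lambda ] = [ b ]

Solving the linear system:
  x*      = (2, 1.3077, -0.3077)
  lambda* = (2.989, 6.2527)
  f(x*)   = 16.3846

x* = (2, 1.3077, -0.3077), lambda* = (2.989, 6.2527)


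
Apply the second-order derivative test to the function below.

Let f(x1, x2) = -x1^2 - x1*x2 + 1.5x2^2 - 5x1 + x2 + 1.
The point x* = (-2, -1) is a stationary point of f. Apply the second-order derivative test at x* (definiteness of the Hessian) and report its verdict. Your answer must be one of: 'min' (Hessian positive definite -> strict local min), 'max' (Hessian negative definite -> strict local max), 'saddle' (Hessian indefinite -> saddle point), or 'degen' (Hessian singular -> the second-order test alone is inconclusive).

Compute the Hessian H = grad^2 f:
  H = [[-2, -1], [-1, 3]]
Verify stationarity: grad f(x*) = H x* + g = (0, 0).
Eigenvalues of H: -2.1926, 3.1926.
Eigenvalues have mixed signs, so H is indefinite -> x* is a saddle point.

saddle


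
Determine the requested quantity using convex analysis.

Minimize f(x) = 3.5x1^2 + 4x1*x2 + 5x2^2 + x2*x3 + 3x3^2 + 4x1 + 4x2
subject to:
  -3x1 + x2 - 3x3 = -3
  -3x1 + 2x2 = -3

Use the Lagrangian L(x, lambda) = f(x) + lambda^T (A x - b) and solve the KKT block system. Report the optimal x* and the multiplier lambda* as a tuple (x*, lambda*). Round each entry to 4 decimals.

Form the Lagrangian:
  L(x, lambda) = (1/2) x^T Q x + c^T x + lambda^T (A x - b)
Stationarity (grad_x L = 0): Q x + c + A^T lambda = 0.
Primal feasibility: A x = b.

This gives the KKT block system:
  [ Q   A^T ] [ x     ]   [-c ]
  [ A    0  ] [ lambda ] = [ b ]

Solving the linear system:
  x*      = (0.4458, -0.8313, 0.2771)
  lambda* = (0.2771, 0.988)
  f(x*)   = 1.1265

x* = (0.4458, -0.8313, 0.2771), lambda* = (0.2771, 0.988)


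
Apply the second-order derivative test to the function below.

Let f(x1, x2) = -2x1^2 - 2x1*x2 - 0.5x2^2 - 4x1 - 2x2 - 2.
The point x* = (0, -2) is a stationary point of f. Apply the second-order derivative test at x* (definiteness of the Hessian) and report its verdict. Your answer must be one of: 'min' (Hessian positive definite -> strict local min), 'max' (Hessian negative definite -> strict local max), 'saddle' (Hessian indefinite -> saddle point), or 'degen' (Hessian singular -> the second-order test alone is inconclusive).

Compute the Hessian H = grad^2 f:
  H = [[-4, -2], [-2, -1]]
Verify stationarity: grad f(x*) = H x* + g = (0, 0).
Eigenvalues of H: -5, 0.
H has a zero eigenvalue (singular; negative semidefinite but not definite), so H is neither positive definite, negative definite, nor indefinite. The second-order test alone is inconclusive -> degen.
(Indeed, f is constant along the null direction of H through x*, so x* is not a strict local extremum.)

degen


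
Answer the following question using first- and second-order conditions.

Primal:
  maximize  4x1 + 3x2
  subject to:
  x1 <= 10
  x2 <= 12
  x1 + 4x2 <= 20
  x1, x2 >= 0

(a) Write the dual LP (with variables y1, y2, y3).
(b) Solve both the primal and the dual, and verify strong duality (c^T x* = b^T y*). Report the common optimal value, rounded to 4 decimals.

The standard primal-dual pair for 'max c^T x s.t. A x <= b, x >= 0' is:
  Dual:  min b^T y  s.t.  A^T y >= c,  y >= 0.

So the dual LP is:
  minimize  10y1 + 12y2 + 20y3
  subject to:
    y1 + y3 >= 4
    y2 + 4y3 >= 3
    y1, y2, y3 >= 0

Solving the primal: x* = (10, 2.5).
  primal value c^T x* = 47.5.
Solving the dual: y* = (3.25, 0, 0.75).
  dual value b^T y* = 47.5.
Strong duality: c^T x* = b^T y*. Confirmed.

47.5


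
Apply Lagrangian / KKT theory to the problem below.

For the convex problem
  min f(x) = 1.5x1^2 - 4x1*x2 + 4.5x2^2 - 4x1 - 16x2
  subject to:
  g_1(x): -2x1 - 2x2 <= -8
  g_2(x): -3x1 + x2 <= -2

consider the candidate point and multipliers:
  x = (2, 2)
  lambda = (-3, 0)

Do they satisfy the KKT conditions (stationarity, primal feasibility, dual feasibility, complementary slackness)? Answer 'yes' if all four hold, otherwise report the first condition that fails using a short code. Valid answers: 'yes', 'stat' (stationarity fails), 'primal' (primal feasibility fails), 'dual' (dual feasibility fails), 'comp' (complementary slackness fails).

Gradient of f: grad f(x) = Q x + c = (-6, -6)
Constraint values g_i(x) = a_i^T x - b_i:
  g_1((2, 2)) = 0
  g_2((2, 2)) = -2
Stationarity residual: grad f(x) + sum_i lambda_i a_i = (0, 0)
  -> stationarity OK
Primal feasibility (all g_i <= 0): OK
Dual feasibility (all lambda_i >= 0): FAILS
Complementary slackness (lambda_i * g_i(x) = 0 for all i): OK

Verdict: the first failing condition is dual_feasibility -> dual.

dual


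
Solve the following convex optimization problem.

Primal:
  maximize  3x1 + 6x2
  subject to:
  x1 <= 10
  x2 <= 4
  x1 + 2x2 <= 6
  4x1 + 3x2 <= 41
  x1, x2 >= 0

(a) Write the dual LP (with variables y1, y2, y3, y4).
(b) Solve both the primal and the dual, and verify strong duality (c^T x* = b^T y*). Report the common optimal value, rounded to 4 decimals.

The standard primal-dual pair for 'max c^T x s.t. A x <= b, x >= 0' is:
  Dual:  min b^T y  s.t.  A^T y >= c,  y >= 0.

So the dual LP is:
  minimize  10y1 + 4y2 + 6y3 + 41y4
  subject to:
    y1 + y3 + 4y4 >= 3
    y2 + 2y3 + 3y4 >= 6
    y1, y2, y3, y4 >= 0

Solving the primal: x* = (6, 0).
  primal value c^T x* = 18.
Solving the dual: y* = (0, 0, 3, 0).
  dual value b^T y* = 18.
Strong duality: c^T x* = b^T y*. Confirmed.

18


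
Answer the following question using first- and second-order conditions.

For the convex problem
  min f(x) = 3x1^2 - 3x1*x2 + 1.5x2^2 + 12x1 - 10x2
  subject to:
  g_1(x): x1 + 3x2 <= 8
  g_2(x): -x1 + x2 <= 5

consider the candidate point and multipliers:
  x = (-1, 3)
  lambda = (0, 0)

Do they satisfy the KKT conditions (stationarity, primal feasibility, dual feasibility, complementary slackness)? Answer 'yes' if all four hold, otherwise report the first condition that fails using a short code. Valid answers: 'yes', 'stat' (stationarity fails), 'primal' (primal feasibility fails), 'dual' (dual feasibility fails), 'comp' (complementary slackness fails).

Gradient of f: grad f(x) = Q x + c = (-3, 2)
Constraint values g_i(x) = a_i^T x - b_i:
  g_1((-1, 3)) = 0
  g_2((-1, 3)) = -1
Stationarity residual: grad f(x) + sum_i lambda_i a_i = (-3, 2)
  -> stationarity FAILS
Primal feasibility (all g_i <= 0): OK
Dual feasibility (all lambda_i >= 0): OK
Complementary slackness (lambda_i * g_i(x) = 0 for all i): OK

Verdict: the first failing condition is stationarity -> stat.

stat


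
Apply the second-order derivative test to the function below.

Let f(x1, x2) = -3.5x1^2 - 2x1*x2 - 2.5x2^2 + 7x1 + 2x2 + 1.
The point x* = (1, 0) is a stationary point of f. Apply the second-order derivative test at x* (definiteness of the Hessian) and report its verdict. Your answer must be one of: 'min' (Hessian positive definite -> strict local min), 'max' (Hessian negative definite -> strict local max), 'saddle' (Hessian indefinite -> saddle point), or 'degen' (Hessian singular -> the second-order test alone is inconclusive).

Compute the Hessian H = grad^2 f:
  H = [[-7, -2], [-2, -5]]
Verify stationarity: grad f(x*) = H x* + g = (0, 0).
Eigenvalues of H: -8.2361, -3.7639.
Both eigenvalues < 0, so H is negative definite -> x* is a strict local max.

max


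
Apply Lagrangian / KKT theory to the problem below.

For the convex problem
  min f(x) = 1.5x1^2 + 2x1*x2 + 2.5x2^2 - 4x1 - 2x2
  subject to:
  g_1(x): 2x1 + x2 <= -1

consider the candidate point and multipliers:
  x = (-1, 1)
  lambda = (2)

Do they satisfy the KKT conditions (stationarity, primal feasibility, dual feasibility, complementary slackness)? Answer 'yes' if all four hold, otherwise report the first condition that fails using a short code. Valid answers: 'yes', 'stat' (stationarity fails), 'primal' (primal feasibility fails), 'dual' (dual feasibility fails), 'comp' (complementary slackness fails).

Gradient of f: grad f(x) = Q x + c = (-5, 1)
Constraint values g_i(x) = a_i^T x - b_i:
  g_1((-1, 1)) = 0
Stationarity residual: grad f(x) + sum_i lambda_i a_i = (-1, 3)
  -> stationarity FAILS
Primal feasibility (all g_i <= 0): OK
Dual feasibility (all lambda_i >= 0): OK
Complementary slackness (lambda_i * g_i(x) = 0 for all i): OK

Verdict: the first failing condition is stationarity -> stat.

stat


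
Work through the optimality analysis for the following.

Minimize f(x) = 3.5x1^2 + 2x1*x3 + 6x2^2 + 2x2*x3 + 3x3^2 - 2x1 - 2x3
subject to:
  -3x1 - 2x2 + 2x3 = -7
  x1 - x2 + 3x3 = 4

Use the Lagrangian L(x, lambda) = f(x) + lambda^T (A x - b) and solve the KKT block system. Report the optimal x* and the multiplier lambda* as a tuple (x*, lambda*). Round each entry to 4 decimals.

Form the Lagrangian:
  L(x, lambda) = (1/2) x^T Q x + c^T x + lambda^T (A x - b)
Stationarity (grad_x L = 0): Q x + c + A^T lambda = 0.
Primal feasibility: A x = b.

This gives the KKT block system:
  [ Q   A^T ] [ x     ]   [-c ]
  [ A    0  ] [ lambda ] = [ b ]

Solving the linear system:
  x*      = (2.5728, 0.1748, 0.534)
  lambda* = (4.0485, -4.932)
  f(x*)   = 20.9272

x* = (2.5728, 0.1748, 0.534), lambda* = (4.0485, -4.932)
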